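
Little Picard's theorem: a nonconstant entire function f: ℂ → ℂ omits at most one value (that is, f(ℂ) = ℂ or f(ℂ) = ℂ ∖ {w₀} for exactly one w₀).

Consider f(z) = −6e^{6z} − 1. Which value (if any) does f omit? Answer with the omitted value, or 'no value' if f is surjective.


Little Picard bounds the complement of f(ℂ) to at most one point.
e^{6z} is never zero on ℂ, so -6·e^{6z} takes every value in ℂ ∖ {0}. Adding -1 shifts the range to ℂ ∖ {-1}. Thus f omits exactly the value -1.

Omitted value: -1.


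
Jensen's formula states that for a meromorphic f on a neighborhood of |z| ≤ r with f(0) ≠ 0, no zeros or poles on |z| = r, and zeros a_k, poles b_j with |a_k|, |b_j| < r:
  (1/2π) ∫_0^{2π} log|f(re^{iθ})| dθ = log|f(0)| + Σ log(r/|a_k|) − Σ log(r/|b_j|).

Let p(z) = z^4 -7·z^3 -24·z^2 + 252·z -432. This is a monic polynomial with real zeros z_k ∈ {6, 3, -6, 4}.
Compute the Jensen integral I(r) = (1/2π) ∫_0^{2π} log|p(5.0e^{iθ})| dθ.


Zeros: -6, 3, 4, 6; r = 5.0.
Inside |z| < r: 3, 4. Outside (|z| ≥ r): -6, 6.
p(0) = -432, so log|p(0)| = log(432) = 6.0684.
Apply Jensen: I(r) = log|p(0)| + Σ_k log(r/|z_k|), summed over zeros inside |z| < r.
  log(r/|z_k|) for z_k = 3: log(5.0/3) = 0.5108
  log(r/|z_k|) for z_k = 4: log(5.0/4) = 0.2231
  Outside zeros (-6, 6) contribute nothing to the Jensen sum.
Sum over inside zeros: 0.7340.
I(r) = log|p(0)| + (inside sum) = 6.0684 + 0.7340 = 6.8024.
Note: since some zeros are outside |z| ≤ r, the simplified n·log(r) form does NOT apply — only the inside zeros contribute.

I(r) ≈ 6.8024.


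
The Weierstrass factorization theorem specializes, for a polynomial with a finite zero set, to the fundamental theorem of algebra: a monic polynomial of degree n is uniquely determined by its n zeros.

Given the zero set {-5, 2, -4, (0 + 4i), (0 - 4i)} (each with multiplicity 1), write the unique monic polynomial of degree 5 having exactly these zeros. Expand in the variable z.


The polynomial is p(z) = ∏_{α ∈ S} (z − α), where S = {-5, 2, -4, (0 + 4i), (0 - 4i)}.
Expanding the product yields: p(z) = z^5 + 7·z^4 + 18·z^3 + 72·z^2 + 32·z -640.
Note conjugate pairs combine to real quadratics: (z − (0+4i))(z − (0−4i)) = z² + 16.
The resulting polynomial has degree 5 and real coefficients as required.

p(z) = z^5 + 7·z^4 + 18·z^3 + 72·z^2 + 32·z -640.


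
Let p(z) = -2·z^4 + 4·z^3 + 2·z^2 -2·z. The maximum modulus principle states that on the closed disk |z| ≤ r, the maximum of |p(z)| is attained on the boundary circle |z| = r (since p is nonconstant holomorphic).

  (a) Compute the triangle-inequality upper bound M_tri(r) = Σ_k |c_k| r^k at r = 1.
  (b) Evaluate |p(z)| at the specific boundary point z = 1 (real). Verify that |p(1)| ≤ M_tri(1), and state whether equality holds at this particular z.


Coefficients: c_0 = 0, c_1 = -2, c_2 = 2, c_3 = 4, c_4 = -2. Radius r = 1.
Part (a). Triangle bound: M_tri(r) = Σ_k |c_k| r^k
  = |0|·1^0 + |-2|·1^1 + |2|·1^2 + |4|·1^3 + |-2|·1^4
  = 0 + 2 + 2 + 4 + 2 = 10.
This bounds M(r) := max_{|z|=r} |p(z)| from above; equality holds iff all terms c_k z^k can be made to align in phase at a single z on |z|=r.
Part (b). At z = 1 (real, on the circle |z| = r):
  p(1) = (0)·1^0 + (-2)·1^1 + (2)·1^2 + (4)·1^3 + (-2)·1^4 = 2.
  |p(1)| = 2.
Check: |p(1)| = 2 ≤ 10 = M_tri(1). ✓ Equality does not hold at z = 1 (the coefficients have mixed signs, so the terms do not all align in phase there).

M_tri(1) = 10; |p(1)| = 2; equality at z=1: no.


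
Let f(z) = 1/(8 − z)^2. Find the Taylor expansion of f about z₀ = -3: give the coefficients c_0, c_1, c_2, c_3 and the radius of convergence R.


Let w = z − z₀, so z = z₀ + w.
Then 8 − z = 8 − (z₀ + w) = (8 − z₀) − w = 11 − w.
f(z) = 1/(11 − w)^2 = (1/(11)^2) · (1 − w/(11))^{−2}.
By the binomial series (1−u)^{−2} = Σ_{n≥0} C(n+1, 1) u^n for |u|<1, with u = w/(11):
  c_n = C(n+1, 1) / (11)^(n+2).
  c_0 = 1/(11)^2 = 1/121.
  c_1 = 2/(11)^3 = 2/1331.
  c_2 = 3/(11)^4 = 3/14641.
  c_3 = 4/(11)^5 = 4/161051.
The series is valid for |w/d| < 1, i.e. |z − z₀| < |d|.
Radius of convergence: R = |8 − z₀| = |11| = 11 (distance from z₀ to the singularity z = 8).

c_0 = 1/121, c_1 = 2/1331, c_2 = 3/14641, c_3 = 4/161051; R = 11.


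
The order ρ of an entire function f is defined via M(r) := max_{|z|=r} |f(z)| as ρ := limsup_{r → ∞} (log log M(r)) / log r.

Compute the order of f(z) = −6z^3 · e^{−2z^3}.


M(r) = max_{|z|=r} |-6|·|z|^3·|e^{−2z^3}| = 6·r^3 · e^{2r^3} (the factors attain their maxima compatibly on |z|=r). Then log M(r) = log 6 + 3·log r + 2r^3, dominated by the last term, so log log M(r) ~ 3·log r. The polynomial factor -6z^3 contributes only a log r term and does not affect the order. ρ = 3.
Therefore ρ = 3.

Order ρ = 3.


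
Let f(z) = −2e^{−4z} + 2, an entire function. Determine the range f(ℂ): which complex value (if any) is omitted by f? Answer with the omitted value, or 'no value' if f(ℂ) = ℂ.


Little Picard bounds the complement of f(ℂ) to at most one point.
e^{−4z} is never zero on ℂ, so -2·e^{−4z} takes every value in ℂ ∖ {0}. Adding 2 shifts the range to ℂ ∖ {2}. Thus f omits exactly the value 2.

Omitted value: 2.


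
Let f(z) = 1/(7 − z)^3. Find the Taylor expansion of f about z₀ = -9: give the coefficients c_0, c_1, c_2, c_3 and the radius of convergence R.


Let w = z − z₀, so z = z₀ + w.
Then 7 − z = 7 − (z₀ + w) = (7 − z₀) − w = 16 − w.
f(z) = 1/(16 − w)^3 = (1/(16)^3) · (1 − w/(16))^{−3}.
By the binomial series (1−u)^{−3} = Σ_{n≥0} C(n+2, 2) u^n for |u|<1, with u = w/(16):
  c_n = C(n+2, 2) / (16)^(n+3).
  c_0 = 1/(16)^3 = 1/4096.
  c_1 = 3/(16)^4 = 3/65536.
  c_2 = 6/(16)^5 = 3/524288.
  c_3 = 10/(16)^6 = 5/8388608.
The series is valid for |w/d| < 1, i.e. |z − z₀| < |d|.
Radius of convergence: R = |7 − z₀| = |16| = 16 (distance from z₀ to the singularity z = 7).

c_0 = 1/4096, c_1 = 3/65536, c_2 = 3/524288, c_3 = 5/8388608; R = 16.


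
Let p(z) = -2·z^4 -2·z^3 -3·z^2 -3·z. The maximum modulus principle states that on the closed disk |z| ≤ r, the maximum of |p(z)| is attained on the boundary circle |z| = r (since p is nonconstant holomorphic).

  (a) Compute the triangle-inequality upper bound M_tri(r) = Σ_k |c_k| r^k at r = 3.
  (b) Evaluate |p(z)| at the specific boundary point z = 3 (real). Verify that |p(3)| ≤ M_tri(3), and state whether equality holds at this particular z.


Coefficients: c_0 = 0, c_1 = -3, c_2 = -3, c_3 = -2, c_4 = -2. Radius r = 3.
Part (a). Triangle bound: M_tri(r) = Σ_k |c_k| r^k
  = |0|·3^0 + |-3|·3^1 + |-3|·3^2 + |-2|·3^3 + |-2|·3^4
  = 0 + 9 + 27 + 54 + 162 = 252.
This bounds M(r) := max_{|z|=r} |p(z)| from above; equality holds iff all terms c_k z^k can be made to align in phase at a single z on |z|=r.
Part (b). At z = 3 (real, on the circle |z| = r):
  p(3) = (0)·3^0 + (-3)·3^1 + (-3)·3^2 + (-2)·3^3 + (-2)·3^4 = -252.
  |p(3)| = 252.
Since all nonzero coefficients share the same sign, |p(3)| = 252 = M_tri(3); the triangle bound is attained at z = 3, so in fact M(r) = 252.

M_tri(3) = 252; |p(3)| = 252; equality at z=3: yes.


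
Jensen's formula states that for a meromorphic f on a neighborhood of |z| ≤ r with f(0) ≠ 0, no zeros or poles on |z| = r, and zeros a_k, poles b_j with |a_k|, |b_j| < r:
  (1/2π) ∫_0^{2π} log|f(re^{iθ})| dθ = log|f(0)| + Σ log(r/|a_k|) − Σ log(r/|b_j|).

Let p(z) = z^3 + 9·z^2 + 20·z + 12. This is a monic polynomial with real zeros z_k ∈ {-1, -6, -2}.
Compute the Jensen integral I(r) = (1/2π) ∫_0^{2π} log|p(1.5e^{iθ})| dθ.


Zeros: -6, -2, -1; r = 1.5.
Inside |z| < r: -1. Outside (|z| ≥ r): -6, -2.
p(0) = 12, so log|p(0)| = log(12) = 2.4849.
Apply Jensen: I(r) = log|p(0)| + Σ_k log(r/|z_k|), summed over zeros inside |z| < r.
  log(r/|z_k|) for z_k = -1: log(1.5/1) = 0.4055
  Outside zeros (-6, -2) contribute nothing to the Jensen sum.
Sum over inside zeros: 0.4055.
I(r) = log|p(0)| + (inside sum) = 2.4849 + 0.4055 = 2.8904.
Note: since some zeros are outside |z| ≤ r, the simplified n·log(r) form does NOT apply — only the inside zeros contribute.

I(r) ≈ 2.8904.


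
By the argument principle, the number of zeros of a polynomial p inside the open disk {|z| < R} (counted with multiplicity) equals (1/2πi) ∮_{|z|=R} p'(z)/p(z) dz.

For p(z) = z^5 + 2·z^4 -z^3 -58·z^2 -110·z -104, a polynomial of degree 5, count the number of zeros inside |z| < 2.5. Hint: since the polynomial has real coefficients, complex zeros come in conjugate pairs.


The zeros of p are: 4, (-2 + 3i), (-2 - 3i), (-1 + 1i), (-1 - 1i).
Their magnitudes are: 4, 3.606, 3.606, 1.414, 1.414.
Zeros with |z| < R = 2.5: (-1 + 1i), (-1 - 1i).
Count = 2.
By the argument principle, (1/2πi) ∮_{|z|=R} p'(z)/p(z) dz equals exactly this count.

Number of zeros inside |z| < 2.5: 2.


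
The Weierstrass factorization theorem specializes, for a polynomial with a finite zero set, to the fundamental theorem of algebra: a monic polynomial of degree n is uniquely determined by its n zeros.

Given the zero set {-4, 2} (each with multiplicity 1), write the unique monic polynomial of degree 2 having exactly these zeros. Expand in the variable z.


The polynomial is p(z) = ∏_{α ∈ S} (z − α), where S = {-4, 2}.
Expanding the product yields: p(z) = z^2 + 2·z -8.
The resulting polynomial has degree 2 and real coefficients as required.

p(z) = z^2 + 2·z -8.


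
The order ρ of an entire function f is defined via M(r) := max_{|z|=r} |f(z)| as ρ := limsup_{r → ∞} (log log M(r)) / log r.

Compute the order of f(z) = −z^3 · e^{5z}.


M(r) = max_{|z|=r} |-1|·|z|^3·|e^{5z}| = 1·r^3 · e^{5r^1} (the factors attain their maxima compatibly on |z|=r). Then log M(r) = log 1 + 3·log r + 5r^1, dominated by the last term, so log log M(r) ~ 1·log r. The polynomial factor -1z^3 contributes only a log r term and does not affect the order. ρ = 1.
Therefore ρ = 1.

Order ρ = 1.


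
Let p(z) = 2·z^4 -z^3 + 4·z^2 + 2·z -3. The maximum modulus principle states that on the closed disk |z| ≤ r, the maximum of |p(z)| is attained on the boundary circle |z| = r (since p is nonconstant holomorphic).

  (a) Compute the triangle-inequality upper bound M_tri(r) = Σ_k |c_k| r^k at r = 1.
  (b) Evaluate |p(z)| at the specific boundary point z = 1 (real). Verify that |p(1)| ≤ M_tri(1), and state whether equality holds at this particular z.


Coefficients: c_0 = -3, c_1 = 2, c_2 = 4, c_3 = -1, c_4 = 2. Radius r = 1.
Part (a). Triangle bound: M_tri(r) = Σ_k |c_k| r^k
  = |-3|·1^0 + |2|·1^1 + |4|·1^2 + |-1|·1^3 + |2|·1^4
  = 3 + 2 + 4 + 1 + 2 = 12.
This bounds M(r) := max_{|z|=r} |p(z)| from above; equality holds iff all terms c_k z^k can be made to align in phase at a single z on |z|=r.
Part (b). At z = 1 (real, on the circle |z| = r):
  p(1) = (-3)·1^0 + (2)·1^1 + (4)·1^2 + (-1)·1^3 + (2)·1^4 = 4.
  |p(1)| = 4.
Check: |p(1)| = 4 ≤ 12 = M_tri(1). ✓ Equality does not hold at z = 1 (the coefficients have mixed signs, so the terms do not all align in phase there).

M_tri(1) = 12; |p(1)| = 4; equality at z=1: no.


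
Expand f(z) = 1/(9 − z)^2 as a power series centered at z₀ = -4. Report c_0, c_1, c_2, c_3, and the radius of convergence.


Let w = z − z₀, so z = z₀ + w.
Then 9 − z = 9 − (z₀ + w) = (9 − z₀) − w = 13 − w.
f(z) = 1/(13 − w)^2 = (1/(13)^2) · (1 − w/(13))^{−2}.
By the binomial series (1−u)^{−2} = Σ_{n≥0} C(n+1, 1) u^n for |u|<1, with u = w/(13):
  c_n = C(n+1, 1) / (13)^(n+2).
  c_0 = 1/(13)^2 = 1/169.
  c_1 = 2/(13)^3 = 2/2197.
  c_2 = 3/(13)^4 = 3/28561.
  c_3 = 4/(13)^5 = 4/371293.
The series is valid for |w/d| < 1, i.e. |z − z₀| < |d|.
Radius of convergence: R = |9 − z₀| = |13| = 13 (distance from z₀ to the singularity z = 9).

c_0 = 1/169, c_1 = 2/2197, c_2 = 3/28561, c_3 = 4/371293; R = 13.


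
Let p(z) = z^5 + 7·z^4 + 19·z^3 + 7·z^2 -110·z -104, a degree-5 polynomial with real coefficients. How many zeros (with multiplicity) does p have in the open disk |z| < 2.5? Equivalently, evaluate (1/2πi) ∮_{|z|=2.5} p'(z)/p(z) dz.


The zeros of p are: 2, -1, (-2 + 3i), (-2 - 3i), -4.
Their magnitudes are: 2, 1, 3.606, 3.606, 4.
Zeros with |z| < R = 2.5: 2, -1.
Count = 2.
By the argument principle, (1/2πi) ∮_{|z|=R} p'(z)/p(z) dz equals exactly this count.

Number of zeros inside |z| < 2.5: 2.


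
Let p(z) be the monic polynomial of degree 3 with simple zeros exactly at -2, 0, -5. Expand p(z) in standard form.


The polynomial is p(z) = ∏_{α ∈ S} (z − α), where S = {-2, 0, -5}.
Expanding the product yields: p(z) = z^3 + 7·z^2 + 10·z.
The resulting polynomial has degree 3 and real coefficients as required.

p(z) = z^3 + 7·z^2 + 10·z.


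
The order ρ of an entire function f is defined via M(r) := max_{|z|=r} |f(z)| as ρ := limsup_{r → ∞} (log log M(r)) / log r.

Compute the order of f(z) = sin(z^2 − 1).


Write sin(w) = (e^{iw} ± e^{−iw})/(2 or 2i), so |sin(w)| ≤ e^{|w|}. With w = z^2 − 1, |w| ≤ 1r^2 + 1 on |z|=r, giving M(r) ≤ e^{1r^2 + 1} and ρ ≤ 2. For the lower bound, choose z on |z|=r with 1z^2 purely imaginary of modulus 1r^2; then |sin(z^2 − 1)| grows like e^{1r^2}/2, so ρ ≥ 2. Hence ρ = 2.
Therefore ρ = 2.

Order ρ = 2.


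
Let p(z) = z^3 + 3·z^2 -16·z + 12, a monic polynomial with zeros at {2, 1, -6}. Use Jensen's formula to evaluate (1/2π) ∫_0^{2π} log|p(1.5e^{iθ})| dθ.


Zeros: -6, 1, 2; r = 1.5.
Inside |z| < r: 1. Outside (|z| ≥ r): -6, 2.
p(0) = 12, so log|p(0)| = log(12) = 2.4849.
Apply Jensen: I(r) = log|p(0)| + Σ_k log(r/|z_k|), summed over zeros inside |z| < r.
  log(r/|z_k|) for z_k = 1: log(1.5/1) = 0.4055
  Outside zeros (-6, 2) contribute nothing to the Jensen sum.
Sum over inside zeros: 0.4055.
I(r) = log|p(0)| + (inside sum) = 2.4849 + 0.4055 = 2.8904.
Note: since some zeros are outside |z| ≤ r, the simplified n·log(r) form does NOT apply — only the inside zeros contribute.

I(r) ≈ 2.8904.


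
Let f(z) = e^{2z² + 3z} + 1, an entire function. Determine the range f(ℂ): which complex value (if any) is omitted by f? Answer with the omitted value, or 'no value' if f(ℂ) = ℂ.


Little Picard bounds the complement of f(ℂ) to at most one point.
The exponent g(z) = 2z² + 3z is a nonconstant polynomial, hence surjective onto ℂ. So e^{g(z)} takes every value in {e^w : w ∈ ℂ} = ℂ ∖ {0}. Adding 1 shifts the range to ℂ ∖ {1}. f omits exactly 1.

Omitted value: 1.


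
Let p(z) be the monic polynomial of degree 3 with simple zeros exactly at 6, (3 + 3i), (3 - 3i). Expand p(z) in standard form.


The polynomial is p(z) = ∏_{α ∈ S} (z − α), where S = {6, (3 + 3i), (3 - 3i)}.
Expanding the product yields: p(z) = z^3 -12·z^2 + 54·z -108.
Note conjugate pairs combine to real quadratics: (z − (3+3i))(z − (3−3i)) = z² − 6z + 18.
The resulting polynomial has degree 3 and real coefficients as required.

p(z) = z^3 -12·z^2 + 54·z -108.


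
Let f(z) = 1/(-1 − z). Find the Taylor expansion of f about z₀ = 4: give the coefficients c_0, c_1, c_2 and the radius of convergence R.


Let w = z − z₀, so z = z₀ + w.
Then -1 − z = -1 − (z₀ + w) = (-1 − z₀) − w = -5 − w.
f(z) = 1/(-5 − w) = (1/(-5)) · 1/(1 − w/(-5)) = Σ_{n≥0} w^n / (-5)^(n+1).
So c_n = 1/(-5)^(n+1):
  c_0 = 1/(-5)^1 = -1/5.
  c_1 = 1/(-5)^2 = 1/25.
  c_2 = 1/(-5)^3 = -1/125.
The series is valid for |w/d| < 1, i.e. |z − z₀| < |d|.
Radius of convergence: R = |-1 − z₀| = |-5| = 5 (distance from z₀ to the singularity z = -1).

c_0 = -1/5, c_1 = 1/25, c_2 = -1/125; R = 5.


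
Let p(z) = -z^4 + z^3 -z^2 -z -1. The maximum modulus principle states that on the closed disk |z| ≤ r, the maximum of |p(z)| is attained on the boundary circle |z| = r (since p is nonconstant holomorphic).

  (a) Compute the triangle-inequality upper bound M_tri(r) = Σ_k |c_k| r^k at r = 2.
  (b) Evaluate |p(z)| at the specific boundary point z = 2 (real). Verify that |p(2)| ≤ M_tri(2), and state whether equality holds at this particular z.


Coefficients: c_0 = -1, c_1 = -1, c_2 = -1, c_3 = 1, c_4 = -1. Radius r = 2.
Part (a). Triangle bound: M_tri(r) = Σ_k |c_k| r^k
  = |-1|·2^0 + |-1|·2^1 + |-1|·2^2 + |1|·2^3 + |-1|·2^4
  = 1 + 2 + 4 + 8 + 16 = 31.
This bounds M(r) := max_{|z|=r} |p(z)| from above; equality holds iff all terms c_k z^k can be made to align in phase at a single z on |z|=r.
Part (b). At z = 2 (real, on the circle |z| = r):
  p(2) = (-1)·2^0 + (-1)·2^1 + (-1)·2^2 + (1)·2^3 + (-1)·2^4 = -15.
  |p(2)| = 15.
Check: |p(2)| = 15 ≤ 31 = M_tri(2). ✓ Equality does not hold at z = 2 (the coefficients have mixed signs, so the terms do not all align in phase there).

M_tri(2) = 31; |p(2)| = 15; equality at z=2: no.


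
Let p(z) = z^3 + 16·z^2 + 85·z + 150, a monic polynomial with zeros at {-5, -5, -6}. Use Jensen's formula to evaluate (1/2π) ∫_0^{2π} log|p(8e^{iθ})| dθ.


Zeros: -6, -5, -5; r = 8.
Inside |z| < r: -6, -5, -5. Outside (|z| ≥ r): ∅.
p(0) = 150, so log|p(0)| = log(150) = 5.0106.
Apply Jensen: I(r) = log|p(0)| + Σ_k log(r/|z_k|), summed over zeros inside |z| < r.
  log(r/|z_k|) for z_k = -5: log(8/5) = 0.4700
  log(r/|z_k|) for z_k = -5: log(8/5) = 0.4700
  log(r/|z_k|) for z_k = -6: log(8/6) = 0.2877
Sum over inside zeros: 1.2277.
I(r) = log|p(0)| + (inside sum) = 5.0106 + 1.2277 = 6.2383.
Closed form (all zeros inside, monic): I(r) = n·log(r) = 3·log(8) = 6.2383. ✓

I(r) ≈ 6.2383.


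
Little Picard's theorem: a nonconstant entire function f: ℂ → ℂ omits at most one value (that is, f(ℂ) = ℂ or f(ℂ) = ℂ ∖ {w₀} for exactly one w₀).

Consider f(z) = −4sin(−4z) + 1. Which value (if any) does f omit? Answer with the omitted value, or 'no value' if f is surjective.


Little Picard bounds the complement of f(ℂ) to at most one point.
sin is entire and surjective onto ℂ: for every w ∈ ℂ, sin(ζ) = w has a solution ζ ∈ ℂ (e.g., via the complex inverse arcsin). With ζ = −4z this gives z = ζ/(-4). Then -4·sin(−4z) takes every value in -4·ℂ = ℂ, and adding 1 is a bijection of ℂ. So f is surjective and omits no value. (Note: only on the real line is sin bounded by [−1, 1].)

Omitted value: no value.


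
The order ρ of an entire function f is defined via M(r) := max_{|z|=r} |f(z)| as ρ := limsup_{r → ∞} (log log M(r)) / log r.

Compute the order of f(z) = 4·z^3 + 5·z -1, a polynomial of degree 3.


|f(z)| ≤ Σ|c_k|·r^k = O(r^3) as r → ∞. Polynomial growth is O(e^{r^ε}) for every ε > 0 (since r^3/e^{r^ε} → 0), so ρ ≤ ε for all ε > 0, i.e. ρ = 0. Every nonconstant polynomial has order 0.
Therefore ρ = 0.

Order ρ = 0.


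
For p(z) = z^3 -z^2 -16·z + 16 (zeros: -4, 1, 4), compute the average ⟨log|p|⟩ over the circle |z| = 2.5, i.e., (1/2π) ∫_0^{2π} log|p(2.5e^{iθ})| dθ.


Zeros: -4, 1, 4; r = 2.5.
Inside |z| < r: 1. Outside (|z| ≥ r): -4, 4.
p(0) = 16, so log|p(0)| = log(16) = 2.7726.
Apply Jensen: I(r) = log|p(0)| + Σ_k log(r/|z_k|), summed over zeros inside |z| < r.
  log(r/|z_k|) for z_k = 1: log(2.5/1) = 0.9163
  Outside zeros (-4, 4) contribute nothing to the Jensen sum.
Sum over inside zeros: 0.9163.
I(r) = log|p(0)| + (inside sum) = 2.7726 + 0.9163 = 3.6889.
Note: since some zeros are outside |z| ≤ r, the simplified n·log(r) form does NOT apply — only the inside zeros contribute.

I(r) ≈ 3.6889.


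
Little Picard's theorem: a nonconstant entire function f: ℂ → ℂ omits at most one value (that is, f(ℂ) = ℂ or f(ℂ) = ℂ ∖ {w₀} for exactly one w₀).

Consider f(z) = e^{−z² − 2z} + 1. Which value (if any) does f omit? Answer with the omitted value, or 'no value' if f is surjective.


Little Picard bounds the complement of f(ℂ) to at most one point.
The exponent g(z) = −z² − 2z is a nonconstant polynomial, hence surjective onto ℂ. So e^{g(z)} takes every value in {e^w : w ∈ ℂ} = ℂ ∖ {0}. Adding 1 shifts the range to ℂ ∖ {1}. f omits exactly 1.

Omitted value: 1.


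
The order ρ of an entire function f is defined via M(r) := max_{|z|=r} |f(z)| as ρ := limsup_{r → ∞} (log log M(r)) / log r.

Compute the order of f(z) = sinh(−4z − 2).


sinh(w) is a linear combination of e^{iw} and e^{−iw} (or e^w, e^{−w} in the hyperbolic case), so |sinh(w)| ≤ e^{|w|}. With w = −4z − 2, |w| ≤ 4|z| + 2 = 4r + 2 on |z| = r, giving M(r) ≤ e^{4r + 2}, so ρ ≤ 1. On a suitable ray (z = it for sin/cos; z = t for sinh/cosh, t real → ∞), |sinh(−4z − 2)| grows like e^{4|t|}/2, so ρ ≥ 1. Hence ρ = 1.
Therefore ρ = 1.

Order ρ = 1.


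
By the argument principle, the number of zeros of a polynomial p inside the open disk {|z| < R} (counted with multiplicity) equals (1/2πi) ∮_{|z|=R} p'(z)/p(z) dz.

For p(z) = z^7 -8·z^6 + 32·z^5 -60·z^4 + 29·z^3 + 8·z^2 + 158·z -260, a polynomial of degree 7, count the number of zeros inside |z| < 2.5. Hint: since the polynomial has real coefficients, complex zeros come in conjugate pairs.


The zeros of p are: (2 + 1i), (2 - 1i), 2, (-1 + 1i), (-1 - 1i), (2 + 3i), (2 - 3i).
Their magnitudes are: 2.236, 2.236, 2, 1.414, 1.414, 3.606, 3.606.
Zeros with |z| < R = 2.5: (2 + 1i), (2 - 1i), 2, (-1 + 1i), (-1 - 1i).
Count = 5.
By the argument principle, (1/2πi) ∮_{|z|=R} p'(z)/p(z) dz equals exactly this count.

Number of zeros inside |z| < 2.5: 5.


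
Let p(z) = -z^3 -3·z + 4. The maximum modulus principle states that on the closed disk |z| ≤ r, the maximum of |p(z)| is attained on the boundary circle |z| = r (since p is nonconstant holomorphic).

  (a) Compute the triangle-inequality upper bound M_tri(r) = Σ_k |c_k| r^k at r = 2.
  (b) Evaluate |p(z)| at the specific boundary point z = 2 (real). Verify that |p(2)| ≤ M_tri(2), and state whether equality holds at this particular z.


Coefficients: c_0 = 4, c_1 = -3, c_2 = 0, c_3 = -1. Radius r = 2.
Part (a). Triangle bound: M_tri(r) = Σ_k |c_k| r^k
  = |4|·2^0 + |-3|·2^1 + |0|·2^2 + |-1|·2^3
  = 4 + 6 + 0 + 8 = 18.
This bounds M(r) := max_{|z|=r} |p(z)| from above; equality holds iff all terms c_k z^k can be made to align in phase at a single z on |z|=r.
Part (b). At z = 2 (real, on the circle |z| = r):
  p(2) = (4)·2^0 + (-3)·2^1 + (0)·2^2 + (-1)·2^3 = -10.
  |p(2)| = 10.
Check: |p(2)| = 10 ≤ 18 = M_tri(2). ✓ Equality does not hold at z = 2 (the coefficients have mixed signs, so the terms do not all align in phase there).

M_tri(2) = 18; |p(2)| = 10; equality at z=2: no.


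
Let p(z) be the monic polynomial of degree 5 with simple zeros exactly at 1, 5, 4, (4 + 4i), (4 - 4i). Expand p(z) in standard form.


The polynomial is p(z) = ∏_{α ∈ S} (z − α), where S = {1, 5, 4, (4 + 4i), (4 - 4i)}.
Expanding the product yields: p(z) = z^5 -18·z^4 + 141·z^3 -572·z^2 + 1088·z -640.
Note conjugate pairs combine to real quadratics: (z − (4+4i))(z − (4−4i)) = z² − 8z + 32.
The resulting polynomial has degree 5 and real coefficients as required.

p(z) = z^5 -18·z^4 + 141·z^3 -572·z^2 + 1088·z -640.


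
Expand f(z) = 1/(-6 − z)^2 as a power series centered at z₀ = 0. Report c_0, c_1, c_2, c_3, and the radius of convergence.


Let w = z − z₀, so z = z₀ + w.
Then -6 − z = -6 − (z₀ + w) = (-6 − z₀) − w = -6 − w.
f(z) = 1/(-6 − w)^2 = (1/(-6)^2) · (1 − w/(-6))^{−2}.
By the binomial series (1−u)^{−2} = Σ_{n≥0} C(n+1, 1) u^n for |u|<1, with u = w/(-6):
  c_n = C(n+1, 1) / (-6)^(n+2).
  c_0 = 1/(-6)^2 = 1/36.
  c_1 = 2/(-6)^3 = -1/108.
  c_2 = 3/(-6)^4 = 1/432.
  c_3 = 4/(-6)^5 = -1/1944.
The series is valid for |w/d| < 1, i.e. |z − z₀| < |d|.
Radius of convergence: R = |-6 − z₀| = |-6| = 6 (distance from z₀ to the singularity z = -6).

c_0 = 1/36, c_1 = -1/108, c_2 = 1/432, c_3 = -1/1944; R = 6.


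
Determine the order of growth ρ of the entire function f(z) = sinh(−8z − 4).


sinh(w) is a linear combination of e^{iw} and e^{−iw} (or e^w, e^{−w} in the hyperbolic case), so |sinh(w)| ≤ e^{|w|}. With w = −8z − 4, |w| ≤ 8|z| + 4 = 8r + 4 on |z| = r, giving M(r) ≤ e^{8r + 4}, so ρ ≤ 1. On a suitable ray (z = it for sin/cos; z = t for sinh/cosh, t real → ∞), |sinh(−8z − 4)| grows like e^{8|t|}/2, so ρ ≥ 1. Hence ρ = 1.
Therefore ρ = 1.

Order ρ = 1.


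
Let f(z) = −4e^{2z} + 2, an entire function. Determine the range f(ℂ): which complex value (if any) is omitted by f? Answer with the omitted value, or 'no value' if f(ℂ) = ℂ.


Little Picard bounds the complement of f(ℂ) to at most one point.
e^{2z} is never zero on ℂ, so -4·e^{2z} takes every value in ℂ ∖ {0}. Adding 2 shifts the range to ℂ ∖ {2}. Thus f omits exactly the value 2.

Omitted value: 2.


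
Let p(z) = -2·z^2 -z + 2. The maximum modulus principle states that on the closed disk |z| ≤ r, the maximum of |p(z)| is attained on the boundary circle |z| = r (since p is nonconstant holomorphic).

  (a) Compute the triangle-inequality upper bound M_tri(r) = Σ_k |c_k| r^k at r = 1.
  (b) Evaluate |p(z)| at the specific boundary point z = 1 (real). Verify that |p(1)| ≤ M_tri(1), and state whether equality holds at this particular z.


Coefficients: c_0 = 2, c_1 = -1, c_2 = -2. Radius r = 1.
Part (a). Triangle bound: M_tri(r) = Σ_k |c_k| r^k
  = |2|·1^0 + |-1|·1^1 + |-2|·1^2
  = 2 + 1 + 2 = 5.
This bounds M(r) := max_{|z|=r} |p(z)| from above; equality holds iff all terms c_k z^k can be made to align in phase at a single z on |z|=r.
Part (b). At z = 1 (real, on the circle |z| = r):
  p(1) = (2)·1^0 + (-1)·1^1 + (-2)·1^2 = -1.
  |p(1)| = 1.
Check: |p(1)| = 1 ≤ 5 = M_tri(1). ✓ Equality does not hold at z = 1 (the coefficients have mixed signs, so the terms do not all align in phase there).

M_tri(1) = 5; |p(1)| = 1; equality at z=1: no.


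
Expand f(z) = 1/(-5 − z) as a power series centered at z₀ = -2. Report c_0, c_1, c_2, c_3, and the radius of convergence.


Let w = z − z₀, so z = z₀ + w.
Then -5 − z = -5 − (z₀ + w) = (-5 − z₀) − w = -3 − w.
f(z) = 1/(-3 − w) = (1/(-3)) · 1/(1 − w/(-3)) = Σ_{n≥0} w^n / (-3)^(n+1).
So c_n = 1/(-3)^(n+1):
  c_0 = 1/(-3)^1 = -1/3.
  c_1 = 1/(-3)^2 = 1/9.
  c_2 = 1/(-3)^3 = -1/27.
  c_3 = 1/(-3)^4 = 1/81.
The series is valid for |w/d| < 1, i.e. |z − z₀| < |d|.
Radius of convergence: R = |-5 − z₀| = |-3| = 3 (distance from z₀ to the singularity z = -5).

c_0 = -1/3, c_1 = 1/9, c_2 = -1/27, c_3 = 1/81; R = 3.


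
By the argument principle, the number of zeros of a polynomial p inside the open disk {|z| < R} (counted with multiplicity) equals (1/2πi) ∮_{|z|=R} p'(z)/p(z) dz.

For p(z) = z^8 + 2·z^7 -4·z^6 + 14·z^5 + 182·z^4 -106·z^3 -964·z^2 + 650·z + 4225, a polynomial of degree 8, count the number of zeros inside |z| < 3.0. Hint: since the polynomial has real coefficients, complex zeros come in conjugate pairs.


The zeros of p are: (-3 + 2i), (-3 - 2i), (-2 + 1i), (-2 - 1i), (2 + 1i), (2 - 1i), (2 + 3i), (2 - 3i).
Their magnitudes are: 3.606, 3.606, 2.236, 2.236, 2.236, 2.236, 3.606, 3.606.
Zeros with |z| < R = 3.0: (-2 + 1i), (-2 - 1i), (2 + 1i), (2 - 1i).
Count = 4.
By the argument principle, (1/2πi) ∮_{|z|=R} p'(z)/p(z) dz equals exactly this count.

Number of zeros inside |z| < 3.0: 4.


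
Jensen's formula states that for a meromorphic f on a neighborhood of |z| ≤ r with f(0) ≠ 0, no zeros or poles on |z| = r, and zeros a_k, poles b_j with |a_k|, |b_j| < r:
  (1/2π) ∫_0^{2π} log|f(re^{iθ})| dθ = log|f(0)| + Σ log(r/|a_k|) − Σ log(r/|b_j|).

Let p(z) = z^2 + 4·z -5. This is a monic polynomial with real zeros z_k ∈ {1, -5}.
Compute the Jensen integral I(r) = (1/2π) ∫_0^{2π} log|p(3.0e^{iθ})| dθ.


Zeros: -5, 1; r = 3.0.
Inside |z| < r: 1. Outside (|z| ≥ r): -5.
p(0) = -5, so log|p(0)| = log(5) = 1.6094.
Apply Jensen: I(r) = log|p(0)| + Σ_k log(r/|z_k|), summed over zeros inside |z| < r.
  log(r/|z_k|) for z_k = 1: log(3.0/1) = 1.0986
  Outside zeros (-5) contribute nothing to the Jensen sum.
Sum over inside zeros: 1.0986.
I(r) = log|p(0)| + (inside sum) = 1.6094 + 1.0986 = 2.7081.
Note: since some zeros are outside |z| ≤ r, the simplified n·log(r) form does NOT apply — only the inside zeros contribute.

I(r) ≈ 2.7081.


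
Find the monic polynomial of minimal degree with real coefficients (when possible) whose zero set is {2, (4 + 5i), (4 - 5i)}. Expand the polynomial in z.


The polynomial is p(z) = ∏_{α ∈ S} (z − α), where S = {2, (4 + 5i), (4 - 5i)}.
Expanding the product yields: p(z) = z^3 -10·z^2 + 57·z -82.
Note conjugate pairs combine to real quadratics: (z − (4+5i))(z − (4−5i)) = z² − 8z + 41.
The resulting polynomial has degree 3 and real coefficients as required.

p(z) = z^3 -10·z^2 + 57·z -82.


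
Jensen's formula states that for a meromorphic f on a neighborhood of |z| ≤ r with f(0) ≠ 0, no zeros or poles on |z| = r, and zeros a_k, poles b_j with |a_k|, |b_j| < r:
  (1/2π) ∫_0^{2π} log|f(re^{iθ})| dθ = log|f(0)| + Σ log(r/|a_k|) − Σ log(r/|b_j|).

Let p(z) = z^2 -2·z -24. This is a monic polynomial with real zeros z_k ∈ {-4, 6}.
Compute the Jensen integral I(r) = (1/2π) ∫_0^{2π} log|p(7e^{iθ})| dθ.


Zeros: -4, 6; r = 7.
Inside |z| < r: -4, 6. Outside (|z| ≥ r): ∅.
p(0) = -24, so log|p(0)| = log(24) = 3.1781.
Apply Jensen: I(r) = log|p(0)| + Σ_k log(r/|z_k|), summed over zeros inside |z| < r.
  log(r/|z_k|) for z_k = -4: log(7/4) = 0.5596
  log(r/|z_k|) for z_k = 6: log(7/6) = 0.1542
Sum over inside zeros: 0.7138.
I(r) = log|p(0)| + (inside sum) = 3.1781 + 0.7138 = 3.8918.
Closed form (all zeros inside, monic): I(r) = n·log(r) = 2·log(7) = 3.8918. ✓

I(r) ≈ 3.8918.


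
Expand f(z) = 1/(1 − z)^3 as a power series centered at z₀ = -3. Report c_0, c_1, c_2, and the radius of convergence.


Let w = z − z₀, so z = z₀ + w.
Then 1 − z = 1 − (z₀ + w) = (1 − z₀) − w = 4 − w.
f(z) = 1/(4 − w)^3 = (1/(4)^3) · (1 − w/(4))^{−3}.
By the binomial series (1−u)^{−3} = Σ_{n≥0} C(n+2, 2) u^n for |u|<1, with u = w/(4):
  c_n = C(n+2, 2) / (4)^(n+3).
  c_0 = 1/(4)^3 = 1/64.
  c_1 = 3/(4)^4 = 3/256.
  c_2 = 6/(4)^5 = 3/512.
The series is valid for |w/d| < 1, i.e. |z − z₀| < |d|.
Radius of convergence: R = |1 − z₀| = |4| = 4 (distance from z₀ to the singularity z = 1).

c_0 = 1/64, c_1 = 3/256, c_2 = 3/512; R = 4.


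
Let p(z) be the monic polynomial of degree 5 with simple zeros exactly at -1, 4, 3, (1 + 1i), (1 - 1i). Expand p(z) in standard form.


The polynomial is p(z) = ∏_{α ∈ S} (z − α), where S = {-1, 4, 3, (1 + 1i), (1 - 1i)}.
Expanding the product yields: p(z) = z^5 -8·z^4 + 19·z^3 -10·z^2 -14·z + 24.
Note conjugate pairs combine to real quadratics: (z − (1+1i))(z − (1−1i)) = z² − 2z + 2.
The resulting polynomial has degree 5 and real coefficients as required.

p(z) = z^5 -8·z^4 + 19·z^3 -10·z^2 -14·z + 24.


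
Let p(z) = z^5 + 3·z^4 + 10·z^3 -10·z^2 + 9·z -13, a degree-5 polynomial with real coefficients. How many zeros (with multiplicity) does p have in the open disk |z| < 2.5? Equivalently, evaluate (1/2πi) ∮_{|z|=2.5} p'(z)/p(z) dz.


The zeros of p are: (0 + 1i), (0 - 1i), (-2 + 3i), (-2 - 3i), 1.
Their magnitudes are: 1, 1, 3.606, 3.606, 1.
Zeros with |z| < R = 2.5: (0 + 1i), (0 - 1i), 1.
Count = 3.
By the argument principle, (1/2πi) ∮_{|z|=R} p'(z)/p(z) dz equals exactly this count.

Number of zeros inside |z| < 2.5: 3.


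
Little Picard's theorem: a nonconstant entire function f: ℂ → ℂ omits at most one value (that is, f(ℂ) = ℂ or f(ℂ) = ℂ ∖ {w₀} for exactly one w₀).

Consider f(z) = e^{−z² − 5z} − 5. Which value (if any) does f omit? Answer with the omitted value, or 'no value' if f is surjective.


Little Picard bounds the complement of f(ℂ) to at most one point.
The exponent g(z) = −z² − 5z is a nonconstant polynomial, hence surjective onto ℂ. So e^{g(z)} takes every value in {e^w : w ∈ ℂ} = ℂ ∖ {0}. Adding -5 shifts the range to ℂ ∖ {-5}. f omits exactly -5.

Omitted value: -5.


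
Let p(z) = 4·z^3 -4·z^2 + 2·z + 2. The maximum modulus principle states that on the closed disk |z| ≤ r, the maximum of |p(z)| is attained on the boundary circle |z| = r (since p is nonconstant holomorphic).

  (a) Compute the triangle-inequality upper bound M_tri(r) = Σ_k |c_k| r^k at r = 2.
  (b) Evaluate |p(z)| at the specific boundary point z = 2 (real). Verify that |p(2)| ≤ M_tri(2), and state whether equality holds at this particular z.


Coefficients: c_0 = 2, c_1 = 2, c_2 = -4, c_3 = 4. Radius r = 2.
Part (a). Triangle bound: M_tri(r) = Σ_k |c_k| r^k
  = |2|·2^0 + |2|·2^1 + |-4|·2^2 + |4|·2^3
  = 2 + 4 + 16 + 32 = 54.
This bounds M(r) := max_{|z|=r} |p(z)| from above; equality holds iff all terms c_k z^k can be made to align in phase at a single z on |z|=r.
Part (b). At z = 2 (real, on the circle |z| = r):
  p(2) = (2)·2^0 + (2)·2^1 + (-4)·2^2 + (4)·2^3 = 22.
  |p(2)| = 22.
Check: |p(2)| = 22 ≤ 54 = M_tri(2). ✓ Equality does not hold at z = 2 (the coefficients have mixed signs, so the terms do not all align in phase there).

M_tri(2) = 54; |p(2)| = 22; equality at z=2: no.


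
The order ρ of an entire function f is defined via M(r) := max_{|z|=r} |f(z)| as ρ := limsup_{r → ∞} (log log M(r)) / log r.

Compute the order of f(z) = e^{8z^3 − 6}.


|e^{8z^3 − 6}| = e^{Re(8·z^3) + -6} ≤ e^{8|z|^3 + -6} = e^{8r^3 + -6} on |z| = r, so ρ ≤ 3. Choosing z on |z|=r so that 8·z^3 is real positive (always possible by picking arg z appropriately) gives |f(z)| = e^{8r^3 + -6}, matching the bound. The additive constant -6 does not affect log log M(r) ~ 3·log r. Hence ρ = 3.
Therefore ρ = 3.

Order ρ = 3.


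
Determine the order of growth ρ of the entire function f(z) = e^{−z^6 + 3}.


|e^{−z^6 + 3}| = e^{Re(-1·z^6) + 3} ≤ e^{1|z|^6 + 3} = e^{1r^6 + 3} on |z| = r, so ρ ≤ 6. Choosing z on |z|=r so that -1·z^6 is real positive (always possible by picking arg z appropriately) gives |f(z)| = e^{1r^6 + 3}, matching the bound. The additive constant 3 does not affect log log M(r) ~ 6·log r. Hence ρ = 6.
Therefore ρ = 6.

Order ρ = 6.


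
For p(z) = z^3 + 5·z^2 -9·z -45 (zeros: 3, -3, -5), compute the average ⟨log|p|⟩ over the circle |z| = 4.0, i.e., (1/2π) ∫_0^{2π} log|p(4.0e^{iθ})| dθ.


Zeros: -5, -3, 3; r = 4.0.
Inside |z| < r: -3, 3. Outside (|z| ≥ r): -5.
p(0) = -45, so log|p(0)| = log(45) = 3.8067.
Apply Jensen: I(r) = log|p(0)| + Σ_k log(r/|z_k|), summed over zeros inside |z| < r.
  log(r/|z_k|) for z_k = 3: log(4.0/3) = 0.2877
  log(r/|z_k|) for z_k = -3: log(4.0/3) = 0.2877
  Outside zeros (-5) contribute nothing to the Jensen sum.
Sum over inside zeros: 0.5754.
I(r) = log|p(0)| + (inside sum) = 3.8067 + 0.5754 = 4.3820.
Note: since some zeros are outside |z| ≤ r, the simplified n·log(r) form does NOT apply — only the inside zeros contribute.

I(r) ≈ 4.3820.


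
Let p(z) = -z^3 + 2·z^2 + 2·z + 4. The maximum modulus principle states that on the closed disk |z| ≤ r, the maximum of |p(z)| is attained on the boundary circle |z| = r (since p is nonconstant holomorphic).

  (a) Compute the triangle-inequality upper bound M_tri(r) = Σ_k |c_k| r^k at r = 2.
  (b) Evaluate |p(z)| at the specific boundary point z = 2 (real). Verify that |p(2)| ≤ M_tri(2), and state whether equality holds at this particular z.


Coefficients: c_0 = 4, c_1 = 2, c_2 = 2, c_3 = -1. Radius r = 2.
Part (a). Triangle bound: M_tri(r) = Σ_k |c_k| r^k
  = |4|·2^0 + |2|·2^1 + |2|·2^2 + |-1|·2^3
  = 4 + 4 + 8 + 8 = 24.
This bounds M(r) := max_{|z|=r} |p(z)| from above; equality holds iff all terms c_k z^k can be made to align in phase at a single z on |z|=r.
Part (b). At z = 2 (real, on the circle |z| = r):
  p(2) = (4)·2^0 + (2)·2^1 + (2)·2^2 + (-1)·2^3 = 8.
  |p(2)| = 8.
Check: |p(2)| = 8 ≤ 24 = M_tri(2). ✓ Equality does not hold at z = 2 (the coefficients have mixed signs, so the terms do not all align in phase there).

M_tri(2) = 24; |p(2)| = 8; equality at z=2: no.


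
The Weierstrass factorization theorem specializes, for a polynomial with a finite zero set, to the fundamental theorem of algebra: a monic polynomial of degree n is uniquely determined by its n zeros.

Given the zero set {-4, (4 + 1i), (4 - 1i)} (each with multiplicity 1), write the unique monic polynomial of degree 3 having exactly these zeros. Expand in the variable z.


The polynomial is p(z) = ∏_{α ∈ S} (z − α), where S = {-4, (4 + 1i), (4 - 1i)}.
Expanding the product yields: p(z) = z^3 -4·z^2 -15·z + 68.
Note conjugate pairs combine to real quadratics: (z − (4+1i))(z − (4−1i)) = z² − 8z + 17.
The resulting polynomial has degree 3 and real coefficients as required.

p(z) = z^3 -4·z^2 -15·z + 68.


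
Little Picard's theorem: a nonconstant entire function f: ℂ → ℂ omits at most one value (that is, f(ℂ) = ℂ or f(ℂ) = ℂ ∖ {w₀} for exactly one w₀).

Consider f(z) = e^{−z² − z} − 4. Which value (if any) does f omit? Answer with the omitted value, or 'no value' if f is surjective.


Little Picard bounds the complement of f(ℂ) to at most one point.
The exponent g(z) = −z² − z is a nonconstant polynomial, hence surjective onto ℂ. So e^{g(z)} takes every value in {e^w : w ∈ ℂ} = ℂ ∖ {0}. Adding -4 shifts the range to ℂ ∖ {-4}. f omits exactly -4.

Omitted value: -4.


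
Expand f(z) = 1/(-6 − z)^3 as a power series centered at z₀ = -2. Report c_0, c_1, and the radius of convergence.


Let w = z − z₀, so z = z₀ + w.
Then -6 − z = -6 − (z₀ + w) = (-6 − z₀) − w = -4 − w.
f(z) = 1/(-4 − w)^3 = (1/(-4)^3) · (1 − w/(-4))^{−3}.
By the binomial series (1−u)^{−3} = Σ_{n≥0} C(n+2, 2) u^n for |u|<1, with u = w/(-4):
  c_n = C(n+2, 2) / (-4)^(n+3).
  c_0 = 1/(-4)^3 = -1/64.
  c_1 = 3/(-4)^4 = 3/256.
The series is valid for |w/d| < 1, i.e. |z − z₀| < |d|.
Radius of convergence: R = |-6 − z₀| = |-4| = 4 (distance from z₀ to the singularity z = -6).

c_0 = -1/64, c_1 = 3/256; R = 4.


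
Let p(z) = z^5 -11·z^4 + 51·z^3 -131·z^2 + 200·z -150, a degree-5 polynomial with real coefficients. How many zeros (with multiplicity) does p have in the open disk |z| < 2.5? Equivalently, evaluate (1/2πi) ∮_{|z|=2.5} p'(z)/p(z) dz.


The zeros of p are: (3 + 1i), (3 - 1i), (1 + 2i), (1 - 2i), 3.
Their magnitudes are: 3.162, 3.162, 2.236, 2.236, 3.
Zeros with |z| < R = 2.5: (1 + 2i), (1 - 2i).
Count = 2.
By the argument principle, (1/2πi) ∮_{|z|=R} p'(z)/p(z) dz equals exactly this count.

Number of zeros inside |z| < 2.5: 2.


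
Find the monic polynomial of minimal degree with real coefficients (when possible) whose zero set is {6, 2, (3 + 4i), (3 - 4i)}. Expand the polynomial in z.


The polynomial is p(z) = ∏_{α ∈ S} (z − α), where S = {6, 2, (3 + 4i), (3 - 4i)}.
Expanding the product yields: p(z) = z^4 -14·z^3 + 85·z^2 -272·z + 300.
Note conjugate pairs combine to real quadratics: (z − (3+4i))(z − (3−4i)) = z² − 6z + 25.
The resulting polynomial has degree 4 and real coefficients as required.

p(z) = z^4 -14·z^3 + 85·z^2 -272·z + 300.


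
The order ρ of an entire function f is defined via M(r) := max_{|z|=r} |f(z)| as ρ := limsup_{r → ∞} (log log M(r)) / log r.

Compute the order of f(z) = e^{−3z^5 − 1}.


|e^{−3z^5 − 1}| = e^{Re(-3·z^5) + -1} ≤ e^{3|z|^5 + -1} = e^{3r^5 + -1} on |z| = r, so ρ ≤ 5. Choosing z on |z|=r so that -3·z^5 is real positive (always possible by picking arg z appropriately) gives |f(z)| = e^{3r^5 + -1}, matching the bound. The additive constant -1 does not affect log log M(r) ~ 5·log r. Hence ρ = 5.
Therefore ρ = 5.

Order ρ = 5.


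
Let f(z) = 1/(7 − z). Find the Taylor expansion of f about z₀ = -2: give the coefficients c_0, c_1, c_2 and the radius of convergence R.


Let w = z − z₀, so z = z₀ + w.
Then 7 − z = 7 − (z₀ + w) = (7 − z₀) − w = 9 − w.
f(z) = 1/(9 − w) = (1/(9)) · 1/(1 − w/(9)) = Σ_{n≥0} w^n / (9)^(n+1).
So c_n = 1/(9)^(n+1):
  c_0 = 1/(9)^1 = 1/9.
  c_1 = 1/(9)^2 = 1/81.
  c_2 = 1/(9)^3 = 1/729.
The series is valid for |w/d| < 1, i.e. |z − z₀| < |d|.
Radius of convergence: R = |7 − z₀| = |9| = 9 (distance from z₀ to the singularity z = 7).

c_0 = 1/9, c_1 = 1/81, c_2 = 1/729; R = 9.
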